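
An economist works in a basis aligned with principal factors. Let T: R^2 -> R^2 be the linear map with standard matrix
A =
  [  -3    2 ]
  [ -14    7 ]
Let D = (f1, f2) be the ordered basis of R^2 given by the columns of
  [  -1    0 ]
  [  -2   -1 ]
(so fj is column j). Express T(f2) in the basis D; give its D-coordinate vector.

<2, 3>

Column 2 of [T]_D is the D-coordinate vector of T(f2).
In standard coordinates T(f2) = A f2 = <-2, -7>.
Converting to D: <-2, -7> = 2f1 + 3f2, so the coordinate vector is <2, 3>.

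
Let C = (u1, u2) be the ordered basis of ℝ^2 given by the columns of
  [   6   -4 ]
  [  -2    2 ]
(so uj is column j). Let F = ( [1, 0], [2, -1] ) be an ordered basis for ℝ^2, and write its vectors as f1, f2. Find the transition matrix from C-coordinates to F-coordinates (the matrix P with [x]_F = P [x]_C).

[[2, 0], [2, -2]]

Column j of P is [uj]_F, since P maps C-coordinates to F-coordinates.
Expressing u1 in F: u1 = 2f1 + 2f2, so column 1 of P is [2, 2].
Doing the same for each uj gives P = [[2, 0], [2, -2]].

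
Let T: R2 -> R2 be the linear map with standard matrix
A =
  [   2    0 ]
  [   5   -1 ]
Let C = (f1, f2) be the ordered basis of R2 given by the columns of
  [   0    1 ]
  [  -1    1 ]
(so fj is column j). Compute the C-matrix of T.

With P the matrix whose columns are f1, f2, [T]_C = P^(-1) A P.
Column by column: T(f1) = A f1 = [0, 1]; its C-coordinates [-1, 0] give column 1.
Continuing for each basis vector yields [T]_C = [[-1, -2], [0, 2]].

[[-1, -2], [0, 2]]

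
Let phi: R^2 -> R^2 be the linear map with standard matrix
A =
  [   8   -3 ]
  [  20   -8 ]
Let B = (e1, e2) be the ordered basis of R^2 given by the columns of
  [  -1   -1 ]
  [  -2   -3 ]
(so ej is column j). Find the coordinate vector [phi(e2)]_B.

Column 2 of [phi]_B is the B-coordinate vector of phi(e2).
In standard coordinates phi(e2) = A e2 = [1, 4].
Converting to B: [1, 4] = e1 - 2e2, so the coordinate vector is [1, -2].

[1, -2]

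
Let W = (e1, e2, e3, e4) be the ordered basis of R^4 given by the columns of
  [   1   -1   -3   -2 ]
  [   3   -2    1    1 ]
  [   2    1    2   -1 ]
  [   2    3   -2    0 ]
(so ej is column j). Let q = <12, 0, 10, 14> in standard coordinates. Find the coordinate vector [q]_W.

Write q = c_1 e1 + ... + c_4 e4 and solve for the c_i.
Gaussian elimination on [M | q] yields c = (3, 2, -1, -4).
Check: 3e1 + 2e2 - e3 - 4e4 = <12, 0, 10, 14>.

<3, 2, -1, -4>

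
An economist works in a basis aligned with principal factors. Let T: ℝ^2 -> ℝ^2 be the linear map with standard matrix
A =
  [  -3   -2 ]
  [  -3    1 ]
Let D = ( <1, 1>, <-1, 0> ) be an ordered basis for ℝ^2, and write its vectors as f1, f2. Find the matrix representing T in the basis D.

Let P have columns f1, f2. Then [T]_D = P^(-1) A P.
Here det P = 1, so P^(-1) is integer; computing A P first and then P^(-1)(A P) gives [[-2, 3], [3, 0]].

[[-2, 3], [3, 0]]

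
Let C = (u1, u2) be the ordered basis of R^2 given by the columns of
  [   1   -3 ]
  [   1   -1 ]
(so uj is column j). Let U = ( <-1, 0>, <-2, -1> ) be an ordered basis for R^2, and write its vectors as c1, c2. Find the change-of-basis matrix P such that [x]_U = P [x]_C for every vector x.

Let M have columns uj and N have columns cj. Then for every x, N [x]_U = x = M [x]_C, so P = N^(-1) M.
Since det N = 1, N^(-1) has integer entries; multiplying gives P = [[1, 1], [-1, 1]].

[[1, 1], [-1, 1]]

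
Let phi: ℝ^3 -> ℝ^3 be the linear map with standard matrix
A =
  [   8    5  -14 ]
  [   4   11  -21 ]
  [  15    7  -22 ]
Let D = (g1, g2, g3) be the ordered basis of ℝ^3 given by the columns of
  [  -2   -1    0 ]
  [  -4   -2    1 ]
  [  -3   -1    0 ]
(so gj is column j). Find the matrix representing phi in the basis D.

[[-2, 3, -2], [-2, -2, -1], [-1, 3, 1]]

Let P have columns g1, ..., g3. Then [phi]_D = P^(-1) A P.
Here det P = 1, so P^(-1) is integer; computing A P first and then P^(-1)(A P) gives [[-2, 3, -2], [-2, -2, -1], [-1, 3, 1]].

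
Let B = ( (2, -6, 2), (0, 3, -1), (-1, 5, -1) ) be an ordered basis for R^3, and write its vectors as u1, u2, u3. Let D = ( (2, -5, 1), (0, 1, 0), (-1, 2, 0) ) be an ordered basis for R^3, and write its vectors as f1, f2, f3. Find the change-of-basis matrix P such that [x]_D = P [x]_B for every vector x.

[[2, -1, -1], [0, 2, 2], [2, -2, -1]]

Take x = uj: its B-coordinates are the j-th standard unit vector, so P e_j — column j of P — equals [uj]_D.
u1 = 2f1 + 0·f2 + 2f3, giving column 1 = (2, 0, 2); repeating for each j gives P = [[2, -1, -1], [0, 2, 2], [2, -2, -1]].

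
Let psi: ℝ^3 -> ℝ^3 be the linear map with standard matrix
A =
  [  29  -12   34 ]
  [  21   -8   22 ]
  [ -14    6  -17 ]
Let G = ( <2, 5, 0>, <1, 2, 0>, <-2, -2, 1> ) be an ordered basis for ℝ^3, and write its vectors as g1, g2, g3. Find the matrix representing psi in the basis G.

Let P have columns g1, ..., g3. Then [psi]_G = P^(-1) A P.
Here det P = -1, so P^(-1) is integer; computing A P first and then P^(-1)(A P) gives [[2, -1, -2], [-2, 3, 2], [2, -2, -1]].

[[2, -1, -2], [-2, 3, 2], [2, -2, -1]]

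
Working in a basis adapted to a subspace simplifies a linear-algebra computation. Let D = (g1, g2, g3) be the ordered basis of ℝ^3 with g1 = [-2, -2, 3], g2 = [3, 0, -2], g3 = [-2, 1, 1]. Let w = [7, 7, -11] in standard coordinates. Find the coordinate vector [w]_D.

[-4, -1, -1]

Write w = c_1 g1 + ... + c_3 g3 and solve for the c_i.
Solving this 3x3 system gives c = (-4, -1, -1).
Check: -4g1 - g2 - g3 = [7, 7, -11].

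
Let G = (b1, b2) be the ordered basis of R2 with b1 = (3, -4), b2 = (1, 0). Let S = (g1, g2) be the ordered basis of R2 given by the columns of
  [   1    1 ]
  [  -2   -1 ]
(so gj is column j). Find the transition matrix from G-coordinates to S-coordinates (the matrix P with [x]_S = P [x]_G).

[[1, -1], [2, 2]]

Let M have columns bj and N have columns gj. Then for every x, N [x]_S = x = M [x]_G, so P = N^(-1) M.
Since det N = 1, N^(-1) has integer entries; multiplying gives P = [[1, -1], [2, 2]].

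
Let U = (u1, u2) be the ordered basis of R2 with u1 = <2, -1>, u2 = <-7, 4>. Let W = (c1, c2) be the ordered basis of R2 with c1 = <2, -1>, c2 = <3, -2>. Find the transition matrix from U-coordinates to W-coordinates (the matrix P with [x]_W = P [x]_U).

[[1, -2], [0, -1]]

Let M have columns uj and N have columns cj. Then for every x, N [x]_W = x = M [x]_U, so P = N^(-1) M.
Since det N = -1, N^(-1) has integer entries; multiplying gives P = [[1, -2], [0, -1]].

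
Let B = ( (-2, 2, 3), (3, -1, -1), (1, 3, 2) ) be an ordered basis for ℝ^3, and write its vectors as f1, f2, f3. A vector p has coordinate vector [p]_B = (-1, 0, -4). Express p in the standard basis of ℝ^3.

(-2, -14, -11)

By definition p = -f1 + 0·f2 - 4f3.
Summing componentwise gives (-2, -14, -11).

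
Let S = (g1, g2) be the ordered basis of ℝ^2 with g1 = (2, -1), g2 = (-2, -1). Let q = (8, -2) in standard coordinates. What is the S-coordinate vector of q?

(3, -1)

[q]_S is the unique c with M c = q, where M has columns g1, g2.
System: 2c_1 - 2c_2 = 8, -c_1 - c_2 = -2; solving gives c_1 = 3, c_2 = -1.
Check: 3g1 - g2 = (8, -2).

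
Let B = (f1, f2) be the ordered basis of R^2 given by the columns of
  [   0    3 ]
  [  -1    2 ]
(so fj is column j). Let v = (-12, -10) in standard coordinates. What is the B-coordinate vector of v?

(2, -4)

[v]_B is the unique c with M c = v, where M has columns f1, f2.
System: 0c_1 + 3c_2 = -12, -c_1 + 2c_2 = -10; solving gives c_1 = 2, c_2 = -4.
Check: 2f1 - 4f2 = (-12, -10).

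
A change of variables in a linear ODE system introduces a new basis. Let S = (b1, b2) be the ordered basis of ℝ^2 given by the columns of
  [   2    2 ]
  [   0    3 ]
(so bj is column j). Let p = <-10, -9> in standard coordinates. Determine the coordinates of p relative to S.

<-2, -3>

We seek scalars with c_1 b1 + c_2 b2 = p; equivalently solve M c = p where the columns of M are b1, b2.
System: 2c_1 + 2c_2 = -10, 0c_1 + 3c_2 = -9; solving gives c_1 = -2, c_2 = -3.
Check: -2b1 - 3b2 = <-10, -9>.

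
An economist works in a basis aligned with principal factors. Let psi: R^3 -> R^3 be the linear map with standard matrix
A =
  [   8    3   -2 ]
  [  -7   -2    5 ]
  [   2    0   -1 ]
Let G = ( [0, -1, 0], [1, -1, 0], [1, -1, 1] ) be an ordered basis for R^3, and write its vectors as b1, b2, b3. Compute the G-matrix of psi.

[[1, 0, -3], [-3, 3, 2], [0, 2, 1]]

The j-th column of [psi]_G is [psi(bj)]_G.
psi(b1) = A b1 = [-3, 2, 0] = b1 - 3b2 + 0·b3, so column 1 is [1, -3, 0].
Repeating for b2, b3 and assembling the columns gives [[1, 0, -3], [-3, 3, 2], [0, 2, 1]].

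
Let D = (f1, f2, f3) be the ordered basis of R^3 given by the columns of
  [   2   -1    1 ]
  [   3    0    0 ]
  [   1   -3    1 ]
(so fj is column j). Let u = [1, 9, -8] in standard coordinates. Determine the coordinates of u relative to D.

We seek scalars with c_1 f1 + ... + c_3 f3 = u; equivalently solve M c = u where the columns of M are f1, ..., f3.
Gaussian elimination on [M | u] yields c = (3, 3, -2).
Check: 3f1 + 3f2 - 2f3 = [1, 9, -8].

[3, 3, -2]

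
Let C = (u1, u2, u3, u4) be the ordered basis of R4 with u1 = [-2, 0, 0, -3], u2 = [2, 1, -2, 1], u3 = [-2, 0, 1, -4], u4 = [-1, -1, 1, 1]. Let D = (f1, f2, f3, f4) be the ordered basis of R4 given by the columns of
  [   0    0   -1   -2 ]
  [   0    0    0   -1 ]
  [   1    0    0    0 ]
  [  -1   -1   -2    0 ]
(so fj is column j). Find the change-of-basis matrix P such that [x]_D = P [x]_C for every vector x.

[[0, -2, 1, 1], [-1, 1, -1, 0], [2, 0, 2, -1], [0, -1, 0, 1]]

Let M have columns uj and N have columns fj. Then for every x, N [x]_D = x = M [x]_C, so P = N^(-1) M.
Since det N = -1, N^(-1) has integer entries; multiplying gives P = [[0, -2, 1, 1], [-1, 1, -1, 0], [2, 0, 2, -1], [0, -1, 0, 1]].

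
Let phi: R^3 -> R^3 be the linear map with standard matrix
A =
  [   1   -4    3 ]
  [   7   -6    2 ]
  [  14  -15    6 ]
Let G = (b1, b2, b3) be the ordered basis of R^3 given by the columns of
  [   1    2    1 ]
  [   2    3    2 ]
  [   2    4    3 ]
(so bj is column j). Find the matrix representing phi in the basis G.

[[3, -1, -2], [-1, 0, 3], [-2, 3, -2]]

With P the matrix whose columns are b1, ..., b3, [phi]_G = P^(-1) A P.
Column by column: phi(b1) = A b1 = (-1, -1, -4); its G-coordinates (3, -1, -2) give column 1.
Continuing for each basis vector yields [phi]_G = [[3, -1, -2], [-1, 0, 3], [-2, 3, -2]].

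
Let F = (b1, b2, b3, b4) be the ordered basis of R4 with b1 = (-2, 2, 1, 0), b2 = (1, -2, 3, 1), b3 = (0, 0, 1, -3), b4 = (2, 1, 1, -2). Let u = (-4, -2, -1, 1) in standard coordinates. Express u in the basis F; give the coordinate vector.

We seek scalars with c_1 b1 + ... + c_4 b4 = u; equivalently solve M c = u where the columns of M are b1, ..., b4.
Gaussian elimination on [M | u] yields c = (0, 0, 1, -2).
Check: 0·b1 + 0·b2 + b3 - 2b4 = (-4, -2, -1, 1).

(0, 0, 1, -2)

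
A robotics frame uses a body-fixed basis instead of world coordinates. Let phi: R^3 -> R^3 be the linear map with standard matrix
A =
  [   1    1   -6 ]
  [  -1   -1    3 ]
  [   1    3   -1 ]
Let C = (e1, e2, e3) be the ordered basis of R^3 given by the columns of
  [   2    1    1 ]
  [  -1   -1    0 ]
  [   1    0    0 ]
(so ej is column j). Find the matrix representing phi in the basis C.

[[-2, -2, 1], [0, 2, 0], [-1, 2, -1]]

The j-th column of [phi]_C is [phi(ej)]_C.
phi(e1) = A e1 = <-5, 2, -2> = -2e1 + 0·e2 - e3, so column 1 is <-2, 0, -1>.
Repeating for e2, e3 and assembling the columns gives [[-2, -2, 1], [0, 2, 0], [-1, 2, -1]].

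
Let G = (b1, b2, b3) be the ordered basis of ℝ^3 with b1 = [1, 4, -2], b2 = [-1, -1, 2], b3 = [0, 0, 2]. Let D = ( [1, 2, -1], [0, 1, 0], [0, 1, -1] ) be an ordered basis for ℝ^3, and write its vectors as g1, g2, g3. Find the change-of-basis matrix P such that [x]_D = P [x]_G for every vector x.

[[1, -1, 0], [1, 2, 2], [1, -1, -2]]

Let M have columns bj and N have columns gj. Then for every x, N [x]_D = x = M [x]_G, so P = N^(-1) M.
Since det N = -1, N^(-1) has integer entries; multiplying gives P = [[1, -1, 0], [1, 2, 2], [1, -1, -2]].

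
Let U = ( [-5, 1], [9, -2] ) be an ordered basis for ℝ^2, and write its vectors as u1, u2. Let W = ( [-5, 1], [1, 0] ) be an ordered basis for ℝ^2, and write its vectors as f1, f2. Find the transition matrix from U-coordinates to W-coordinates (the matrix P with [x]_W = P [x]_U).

Let M have columns uj and N have columns fj. Then for every x, N [x]_W = x = M [x]_U, so P = N^(-1) M.
Since det N = -1, N^(-1) has integer entries; multiplying gives P = [[1, -2], [0, -1]].

[[1, -2], [0, -1]]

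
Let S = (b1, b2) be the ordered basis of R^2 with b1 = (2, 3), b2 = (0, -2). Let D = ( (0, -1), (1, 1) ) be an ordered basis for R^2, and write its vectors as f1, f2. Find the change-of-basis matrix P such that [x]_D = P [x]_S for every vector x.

Take x = bj: its S-coordinates are the j-th standard unit vector, so P e_j — column j of P — equals [bj]_D.
b1 = -f1 + 2f2, giving column 1 = (-1, 2); repeating for each j gives P = [[-1, 2], [2, 0]].

[[-1, 2], [2, 0]]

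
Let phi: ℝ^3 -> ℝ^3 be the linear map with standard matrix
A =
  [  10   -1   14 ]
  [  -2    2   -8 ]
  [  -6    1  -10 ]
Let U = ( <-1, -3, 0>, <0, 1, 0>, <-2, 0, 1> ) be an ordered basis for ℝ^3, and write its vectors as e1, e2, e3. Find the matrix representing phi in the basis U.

With P the matrix whose columns are e1, ..., e3, [phi]_U = P^(-1) A P.
Column by column: phi(e1) = A e1 = <-7, -4, 3>; its U-coordinates <1, -1, 3> give column 1.
Continuing for each basis vector yields [phi]_U = [[1, -1, 2], [-1, -1, 2], [3, 1, 2]].

[[1, -1, 2], [-1, -1, 2], [3, 1, 2]]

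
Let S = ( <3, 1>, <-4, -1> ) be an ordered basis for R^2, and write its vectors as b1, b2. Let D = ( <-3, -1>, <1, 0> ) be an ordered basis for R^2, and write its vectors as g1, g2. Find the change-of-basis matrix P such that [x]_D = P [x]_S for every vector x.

[[-1, 1], [0, -1]]

Column j of P is [bj]_D, since P maps S-coordinates to D-coordinates.
Expressing b1 in D: b1 = -g1 + 0·g2, so column 1 of P is <-1, 0>.
Doing the same for each bj gives P = [[-1, 1], [0, -1]].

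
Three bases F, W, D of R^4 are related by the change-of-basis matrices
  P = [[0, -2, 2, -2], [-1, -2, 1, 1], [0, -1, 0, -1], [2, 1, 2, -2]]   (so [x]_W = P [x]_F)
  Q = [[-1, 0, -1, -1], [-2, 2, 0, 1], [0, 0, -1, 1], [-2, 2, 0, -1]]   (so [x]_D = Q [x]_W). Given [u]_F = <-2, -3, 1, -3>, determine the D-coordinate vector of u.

First [u]_W = P [u]_F = <14, 6, 6, 1>.
Then [u]_D = Q [u]_W = <-21, -15, -5, -17>.

<-21, -15, -5, -17>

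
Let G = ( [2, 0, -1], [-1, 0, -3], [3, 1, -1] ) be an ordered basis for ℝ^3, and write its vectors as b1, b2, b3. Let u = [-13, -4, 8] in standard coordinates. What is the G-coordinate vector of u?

[u]_G is the unique c with M c = u, where M has columns b1, ..., b3.
Gaussian elimination on [M | u] yields c = (-1, -1, -4).
Check: -b1 - b2 - 4b3 = [-13, -4, 8].

[-1, -1, -4]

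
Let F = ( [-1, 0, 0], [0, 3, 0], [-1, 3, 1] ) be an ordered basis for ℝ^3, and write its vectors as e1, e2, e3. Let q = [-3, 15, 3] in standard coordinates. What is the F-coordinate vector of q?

[q]_F is the unique c with M c = q, where M has columns e1, ..., e3.
Gaussian elimination on [M | q] yields c = (0, 2, 3).
Check: 0·e1 + 2e2 + 3e3 = [-3, 15, 3].

[0, 2, 3]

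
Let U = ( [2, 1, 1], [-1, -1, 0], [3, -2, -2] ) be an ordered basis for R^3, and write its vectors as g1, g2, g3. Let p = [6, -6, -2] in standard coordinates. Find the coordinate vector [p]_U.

We seek scalars with c_1 g1 + ... + c_3 g3 = p; equivalently solve M c = p where the columns of M are g1, ..., g3.
Gaussian elimination on [M | p] yields c = (2, 4, 2).
Check: 2g1 + 4g2 + 2g3 = [6, -6, -2].

[2, 4, 2]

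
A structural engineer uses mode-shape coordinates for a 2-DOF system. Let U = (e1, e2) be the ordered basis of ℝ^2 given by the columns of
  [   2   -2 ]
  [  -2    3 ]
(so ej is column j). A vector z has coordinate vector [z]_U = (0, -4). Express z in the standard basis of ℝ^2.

By definition z = 0·e1 - 4e2.
Summing componentwise gives (8, -12).

(8, -12)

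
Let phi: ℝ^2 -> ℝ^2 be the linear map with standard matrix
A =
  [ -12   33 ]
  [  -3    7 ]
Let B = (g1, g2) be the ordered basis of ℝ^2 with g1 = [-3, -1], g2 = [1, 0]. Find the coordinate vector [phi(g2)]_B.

[3, -3]

Column 2 of [phi]_B is the B-coordinate vector of phi(g2).
In standard coordinates phi(g2) = A g2 = [-12, -3].
Converting to B: [-12, -3] = 3g1 - 3g2, so the coordinate vector is [3, -3].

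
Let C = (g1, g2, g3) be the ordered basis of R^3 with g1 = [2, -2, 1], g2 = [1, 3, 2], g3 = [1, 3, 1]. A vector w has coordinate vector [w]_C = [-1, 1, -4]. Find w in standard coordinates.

w = M [w]_C, where M has columns g1, ..., g3.
Carrying out the matrix-vector product, w = [-5, -7, -3].

[-5, -7, -3]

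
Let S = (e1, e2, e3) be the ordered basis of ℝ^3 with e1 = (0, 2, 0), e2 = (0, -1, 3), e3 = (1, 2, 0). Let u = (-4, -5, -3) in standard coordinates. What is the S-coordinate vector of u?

(1, -1, -4)

Write u = c_1 e1 + ... + c_3 e3 and solve for the c_i.
Solving this 3x3 system gives c = (1, -1, -4).
Check: e1 - e2 - 4e3 = (-4, -5, -3).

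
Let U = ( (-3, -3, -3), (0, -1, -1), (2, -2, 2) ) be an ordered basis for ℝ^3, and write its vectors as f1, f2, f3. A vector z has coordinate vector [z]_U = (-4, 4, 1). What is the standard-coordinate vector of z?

The coordinates say z = -4f1 + 4f2 + f3; adding the scaled basis vectors gives (14, 6, 10).

(14, 6, 10)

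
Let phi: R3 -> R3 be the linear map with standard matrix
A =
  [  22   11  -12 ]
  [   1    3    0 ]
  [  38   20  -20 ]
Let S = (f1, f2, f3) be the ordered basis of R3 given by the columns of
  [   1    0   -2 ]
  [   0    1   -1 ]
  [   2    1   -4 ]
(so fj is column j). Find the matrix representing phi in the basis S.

The j-th column of [phi]_S is [phi(fj)]_S.
phi(f1) = A f1 = [-2, 1, -2] = 0·f1 + 2f2 + f3, so column 1 is [0, 2, 1].
Repeating for f2, f3 and assembling the columns gives [[0, -3, -1], [2, 2, -2], [1, -1, 3]].

[[0, -3, -1], [2, 2, -2], [1, -1, 3]]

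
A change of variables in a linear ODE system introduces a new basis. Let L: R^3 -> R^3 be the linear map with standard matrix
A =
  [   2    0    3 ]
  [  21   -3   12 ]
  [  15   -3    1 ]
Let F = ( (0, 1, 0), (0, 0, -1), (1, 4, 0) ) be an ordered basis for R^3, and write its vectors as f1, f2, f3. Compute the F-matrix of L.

[[-3, 0, 1], [3, 1, -3], [0, -3, 2]]

Let P have columns f1, ..., f3. Then [L]_F = P^(-1) A P.
Here det P = -1, so P^(-1) is integer; computing A P first and then P^(-1)(A P) gives [[-3, 0, 1], [3, 1, -3], [0, -3, 2]].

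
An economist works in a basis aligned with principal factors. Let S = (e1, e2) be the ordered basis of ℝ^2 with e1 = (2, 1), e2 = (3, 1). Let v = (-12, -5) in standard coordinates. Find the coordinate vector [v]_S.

[v]_S is the unique c with M c = v, where M has columns e1, e2.
System: 2c_1 + 3c_2 = -12, c_1 + c_2 = -5; solving gives c_1 = -3, c_2 = -2.
Check: -3e1 - 2e2 = (-12, -5).

(-3, -2)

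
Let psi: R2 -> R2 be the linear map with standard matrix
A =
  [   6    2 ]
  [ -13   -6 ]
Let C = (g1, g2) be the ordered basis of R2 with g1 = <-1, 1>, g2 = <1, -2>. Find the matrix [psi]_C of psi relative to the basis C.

[[1, -3], [-3, -1]]

The j-th column of [psi]_C is [psi(gj)]_C.
psi(g1) = A g1 = <-4, 7> = g1 - 3g2, so column 1 is <1, -3>.
Repeating for g2 and assembling the columns gives [[1, -3], [-3, -1]].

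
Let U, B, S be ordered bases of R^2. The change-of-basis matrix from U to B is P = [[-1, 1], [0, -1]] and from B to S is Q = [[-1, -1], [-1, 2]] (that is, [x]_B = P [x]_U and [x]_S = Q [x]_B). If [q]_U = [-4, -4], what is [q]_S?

Composing the changes, [q]_S = Q P [q]_U.
Q P = [[1, 0], [1, -3]]; applying this to [-4, -4] gives [-4, 8].

[-4, 8]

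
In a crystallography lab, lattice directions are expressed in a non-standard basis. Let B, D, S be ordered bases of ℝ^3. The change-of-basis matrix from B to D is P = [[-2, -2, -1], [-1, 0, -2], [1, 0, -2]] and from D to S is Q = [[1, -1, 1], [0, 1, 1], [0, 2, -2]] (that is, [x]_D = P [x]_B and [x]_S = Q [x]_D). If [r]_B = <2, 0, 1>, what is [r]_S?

Apply P to get D-coordinates <-5, -4, 0>, then Q to get S-coordinates.
The result is [r]_S = <-1, -4, -8>.

<-1, -4, -8>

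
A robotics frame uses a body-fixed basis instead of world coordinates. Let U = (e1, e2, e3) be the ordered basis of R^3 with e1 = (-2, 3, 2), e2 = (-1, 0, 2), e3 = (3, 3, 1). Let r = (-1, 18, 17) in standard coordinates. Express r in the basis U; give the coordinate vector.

Write r = c_1 e1 + ... + c_3 e3 and solve for the c_i.
Row-reducing the augmented matrix [M | r] gives c = (3, 4, 3).
Check: 3e1 + 4e2 + 3e3 = (-1, 18, 17).

(3, 4, 3)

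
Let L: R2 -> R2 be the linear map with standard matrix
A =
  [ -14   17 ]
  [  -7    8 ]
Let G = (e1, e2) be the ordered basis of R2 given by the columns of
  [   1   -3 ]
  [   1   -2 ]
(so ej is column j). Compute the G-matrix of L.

Let P have columns e1, e2. Then [L]_G = P^(-1) A P.
Here det P = 1, so P^(-1) is integer; computing A P first and then P^(-1)(A P) gives [[-3, -1], [-2, -3]].

[[-3, -1], [-2, -3]]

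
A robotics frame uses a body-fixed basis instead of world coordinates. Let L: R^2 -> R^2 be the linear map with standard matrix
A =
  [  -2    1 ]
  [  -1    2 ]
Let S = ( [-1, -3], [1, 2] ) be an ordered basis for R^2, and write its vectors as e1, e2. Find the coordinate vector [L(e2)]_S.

[-3, -3]

Compute L(e2) = A e2 = [0, 3] in standard coordinates.
Then write this in S-coordinates: solve for y in y_1 e1 + y_2 e2 = [0, 3].
This gives y = [-3, -3], which is column 2 of [L]_S.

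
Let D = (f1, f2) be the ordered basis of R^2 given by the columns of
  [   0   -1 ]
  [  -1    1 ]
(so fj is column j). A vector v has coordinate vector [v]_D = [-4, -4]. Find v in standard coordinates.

[4, 0]

v = M [v]_D, where M has columns f1, f2.
Carrying out the matrix-vector product, v = [4, 0].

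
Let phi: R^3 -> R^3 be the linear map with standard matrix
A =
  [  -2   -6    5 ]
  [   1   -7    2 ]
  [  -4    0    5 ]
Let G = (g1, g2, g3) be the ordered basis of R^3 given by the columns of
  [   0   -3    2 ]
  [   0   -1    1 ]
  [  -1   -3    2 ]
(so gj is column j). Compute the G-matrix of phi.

The j-th column of [phi]_G is [phi(gj)]_G.
phi(g1) = A g1 = <-5, -2, -5> = 0·g1 + g2 - g3, so column 1 is <0, 1, -1>.
Repeating for g2, g3 and assembling the columns gives [[0, 0, -2], [1, -1, -2], [-1, -3, -3]].

[[0, 0, -2], [1, -1, -2], [-1, -3, -3]]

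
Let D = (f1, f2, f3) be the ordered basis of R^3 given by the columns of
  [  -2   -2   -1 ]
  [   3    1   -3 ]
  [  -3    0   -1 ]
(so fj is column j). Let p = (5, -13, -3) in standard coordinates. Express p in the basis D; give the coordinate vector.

[p]_D is the unique c with M c = p, where M has columns f1, ..., f3.
Solving this 3x3 system gives c = (0, -4, 3).
Check: 0·f1 - 4f2 + 3f3 = (5, -13, -3).

(0, -4, 3)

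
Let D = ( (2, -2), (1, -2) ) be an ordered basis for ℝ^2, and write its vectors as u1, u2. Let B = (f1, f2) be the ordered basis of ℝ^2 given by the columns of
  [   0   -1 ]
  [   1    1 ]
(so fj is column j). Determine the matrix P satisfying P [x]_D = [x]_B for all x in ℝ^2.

[[0, -1], [-2, -1]]

Column j of P is [uj]_B, since P maps D-coordinates to B-coordinates.
Expressing u1 in B: u1 = 0·f1 - 2f2, so column 1 of P is (0, -2).
Doing the same for each uj gives P = [[0, -1], [-2, -1]].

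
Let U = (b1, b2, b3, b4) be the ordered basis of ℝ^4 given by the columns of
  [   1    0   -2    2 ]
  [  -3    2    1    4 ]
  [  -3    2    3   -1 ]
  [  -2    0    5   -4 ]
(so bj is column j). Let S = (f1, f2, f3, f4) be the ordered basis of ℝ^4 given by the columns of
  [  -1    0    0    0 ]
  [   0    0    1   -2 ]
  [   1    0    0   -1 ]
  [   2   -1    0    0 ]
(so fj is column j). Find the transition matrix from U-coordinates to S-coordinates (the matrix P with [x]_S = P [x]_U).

Let M have columns bj and N have columns fj. Then for every x, N [x]_S = x = M [x]_U, so P = N^(-1) M.
Since det N = -1, N^(-1) has integer entries; multiplying gives P = [[-1, 0, 2, -2], [0, 0, -1, 0], [1, -2, -1, 2], [2, -2, -1, -1]].

[[-1, 0, 2, -2], [0, 0, -1, 0], [1, -2, -1, 2], [2, -2, -1, -1]]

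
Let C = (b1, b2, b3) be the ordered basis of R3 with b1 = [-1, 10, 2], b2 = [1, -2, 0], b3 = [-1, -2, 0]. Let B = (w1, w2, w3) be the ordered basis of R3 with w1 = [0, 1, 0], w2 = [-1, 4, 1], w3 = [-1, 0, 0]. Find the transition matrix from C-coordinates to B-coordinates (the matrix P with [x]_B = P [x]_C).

[[2, -2, -2], [2, 0, 0], [-1, -1, 1]]

Column j of P is [bj]_B, since P maps C-coordinates to B-coordinates.
Expressing b1 in B: b1 = 2w1 + 2w2 - w3, so column 1 of P is [2, 2, -1].
Doing the same for each bj gives P = [[2, -2, -2], [2, 0, 0], [-1, -1, 1]].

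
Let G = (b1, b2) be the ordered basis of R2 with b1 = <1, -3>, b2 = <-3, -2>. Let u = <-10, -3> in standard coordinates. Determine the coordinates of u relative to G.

Write u = c_1 b1 + c_2 b2 and solve for the c_i.
System: c_1 - 3c_2 = -10, -3c_1 - 2c_2 = -3; solving gives c_1 = -1, c_2 = 3.
Check: -b1 + 3b2 = <-10, -3>.

<-1, 3>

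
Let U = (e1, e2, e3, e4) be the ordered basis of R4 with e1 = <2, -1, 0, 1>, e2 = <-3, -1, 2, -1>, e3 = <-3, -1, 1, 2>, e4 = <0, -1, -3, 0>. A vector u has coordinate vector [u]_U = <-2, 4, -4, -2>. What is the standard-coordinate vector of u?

The coordinates say u = -2e1 + 4e2 - 4e3 - 2e4; adding the scaled basis vectors gives <-4, 4, 10, -14>.

<-4, 4, 10, -14>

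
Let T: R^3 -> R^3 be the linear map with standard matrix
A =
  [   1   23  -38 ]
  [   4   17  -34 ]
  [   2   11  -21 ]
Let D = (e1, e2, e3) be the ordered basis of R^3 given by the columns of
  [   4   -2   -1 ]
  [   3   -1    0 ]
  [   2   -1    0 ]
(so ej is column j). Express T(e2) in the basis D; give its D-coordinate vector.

<3, 0, -1>

Column 2 of [T]_D is the D-coordinate vector of T(e2).
In standard coordinates T(e2) = A e2 = <13, 9, 6>.
Converting to D: <13, 9, 6> = 3e1 + 0·e2 - e3, so the coordinate vector is <3, 0, -1>.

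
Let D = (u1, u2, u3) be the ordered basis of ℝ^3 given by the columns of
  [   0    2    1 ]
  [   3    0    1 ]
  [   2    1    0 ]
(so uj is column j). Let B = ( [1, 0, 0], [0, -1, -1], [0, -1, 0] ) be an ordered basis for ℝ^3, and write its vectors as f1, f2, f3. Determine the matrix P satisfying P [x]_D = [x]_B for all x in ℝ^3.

Take x = uj: its D-coordinates are the j-th standard unit vector, so P e_j — column j of P — equals [uj]_B.
u1 = 0·f1 - 2f2 - f3, giving column 1 = [0, -2, -1]; repeating for each j gives P = [[0, 2, 1], [-2, -1, 0], [-1, 1, -1]].

[[0, 2, 1], [-2, -1, 0], [-1, 1, -1]]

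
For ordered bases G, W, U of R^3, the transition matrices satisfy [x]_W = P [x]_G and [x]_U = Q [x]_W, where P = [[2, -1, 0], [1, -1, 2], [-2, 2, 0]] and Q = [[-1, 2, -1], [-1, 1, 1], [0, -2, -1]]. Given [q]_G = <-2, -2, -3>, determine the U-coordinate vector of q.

Composing the changes, [q]_U = Q P [q]_G.
Q P = [[2, -3, 4], [-3, 2, 2], [0, 0, -4]]; applying this to <-2, -2, -3> gives <-10, -4, 12>.

<-10, -4, 12>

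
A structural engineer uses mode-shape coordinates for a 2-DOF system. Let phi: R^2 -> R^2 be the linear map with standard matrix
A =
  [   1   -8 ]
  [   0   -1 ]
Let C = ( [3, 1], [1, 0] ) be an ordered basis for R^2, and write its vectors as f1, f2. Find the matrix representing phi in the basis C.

[[-1, 0], [-2, 1]]

With P the matrix whose columns are f1, f2, [phi]_C = P^(-1) A P.
Column by column: phi(f1) = A f1 = [-5, -1]; its C-coordinates [-1, -2] give column 1.
Continuing for each basis vector yields [phi]_C = [[-1, 0], [-2, 1]].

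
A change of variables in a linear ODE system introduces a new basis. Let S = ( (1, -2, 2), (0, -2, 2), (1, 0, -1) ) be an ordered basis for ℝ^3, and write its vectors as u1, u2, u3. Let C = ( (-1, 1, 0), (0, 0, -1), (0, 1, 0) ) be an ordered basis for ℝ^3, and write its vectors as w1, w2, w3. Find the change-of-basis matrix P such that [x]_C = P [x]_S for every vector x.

Take x = uj: its S-coordinates are the j-th standard unit vector, so P e_j — column j of P — equals [uj]_C.
u1 = -w1 - 2w2 - w3, giving column 1 = (-1, -2, -1); repeating for each j gives P = [[-1, 0, -1], [-2, -2, 1], [-1, -2, 1]].

[[-1, 0, -1], [-2, -2, 1], [-1, -2, 1]]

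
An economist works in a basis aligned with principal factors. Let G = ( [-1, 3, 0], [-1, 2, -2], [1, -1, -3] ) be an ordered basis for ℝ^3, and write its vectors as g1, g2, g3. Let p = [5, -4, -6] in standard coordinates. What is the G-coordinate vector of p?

[2, -3, 4]

We seek scalars with c_1 g1 + ... + c_3 g3 = p; equivalently solve M c = p where the columns of M are g1, ..., g3.
Row-reducing the augmented matrix [M | p] gives c = (2, -3, 4).
Check: 2g1 - 3g2 + 4g3 = [5, -4, -6].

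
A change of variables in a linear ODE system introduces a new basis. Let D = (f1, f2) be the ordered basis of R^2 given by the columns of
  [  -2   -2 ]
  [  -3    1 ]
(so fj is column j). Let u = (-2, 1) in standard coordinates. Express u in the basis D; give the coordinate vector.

[u]_D is the unique c with M c = u, where M has columns f1, f2.
System: -2c_1 - 2c_2 = -2, -3c_1 + c_2 = 1; solving gives c_1 = 0, c_2 = 1.
Check: 0·f1 + f2 = (-2, 1).

(0, 1)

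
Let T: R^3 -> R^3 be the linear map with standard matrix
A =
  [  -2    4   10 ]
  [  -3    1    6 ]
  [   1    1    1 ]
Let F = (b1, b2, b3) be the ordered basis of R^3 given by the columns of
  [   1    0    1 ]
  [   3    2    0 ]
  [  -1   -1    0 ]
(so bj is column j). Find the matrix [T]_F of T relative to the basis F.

[[0, -2, -1], [-3, 1, 0], [0, 0, -1]]

The j-th column of [T]_F is [T(bj)]_F.
T(b1) = A b1 = (0, -6, 3) = 0·b1 - 3b2 + 0·b3, so column 1 is (0, -3, 0).
Repeating for b2, b3 and assembling the columns gives [[0, -2, -1], [-3, 1, 0], [0, 0, -1]].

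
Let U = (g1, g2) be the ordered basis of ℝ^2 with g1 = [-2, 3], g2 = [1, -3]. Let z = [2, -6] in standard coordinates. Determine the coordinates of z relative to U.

[z]_U is the unique c with M c = z, where M has columns g1, g2.
System: -2c_1 + c_2 = 2, 3c_1 - 3c_2 = -6; solving gives c_1 = 0, c_2 = 2.
Check: 0·g1 + 2g2 = [2, -6].

[0, 2]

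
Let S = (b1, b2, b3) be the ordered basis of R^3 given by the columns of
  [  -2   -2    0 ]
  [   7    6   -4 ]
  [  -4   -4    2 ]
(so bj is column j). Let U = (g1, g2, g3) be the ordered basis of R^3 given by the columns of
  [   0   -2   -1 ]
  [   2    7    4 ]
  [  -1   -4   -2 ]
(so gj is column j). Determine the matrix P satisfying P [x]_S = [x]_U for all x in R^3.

Let M have columns bj and N have columns gj. Then for every x, N [x]_U = x = M [x]_S, so P = N^(-1) M.
Since det N = 1, N^(-1) has integer entries; multiplying gives P = [[0, 0, -2], [1, 2, 0], [0, -2, 0]].

[[0, 0, -2], [1, 2, 0], [0, -2, 0]]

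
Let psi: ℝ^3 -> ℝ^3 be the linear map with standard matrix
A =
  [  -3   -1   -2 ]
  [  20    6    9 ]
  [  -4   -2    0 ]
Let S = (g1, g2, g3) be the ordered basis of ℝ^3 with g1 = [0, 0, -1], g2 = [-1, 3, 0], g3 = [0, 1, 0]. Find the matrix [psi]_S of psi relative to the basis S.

[[0, 2, 2], [-2, 0, 1], [-3, -2, 3]]

Let P have columns g1, ..., g3. Then [psi]_S = P^(-1) A P.
Here det P = 1, so P^(-1) is integer; computing A P first and then P^(-1)(A P) gives [[0, 2, 2], [-2, 0, 1], [-3, -2, 3]].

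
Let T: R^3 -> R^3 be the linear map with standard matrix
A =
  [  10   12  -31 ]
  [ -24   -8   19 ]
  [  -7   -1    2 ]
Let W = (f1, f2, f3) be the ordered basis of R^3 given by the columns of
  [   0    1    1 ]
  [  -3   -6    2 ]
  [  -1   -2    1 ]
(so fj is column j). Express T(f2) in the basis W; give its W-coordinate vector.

Column 2 of [T]_W is the W-coordinate vector of T(f2).
In standard coordinates T(f2) = A f2 = [0, -14, -5].
Converting to W: [0, -14, -5] = 2f1 + f2 - f3, so the coordinate vector is [2, 1, -1].

[2, 1, -1]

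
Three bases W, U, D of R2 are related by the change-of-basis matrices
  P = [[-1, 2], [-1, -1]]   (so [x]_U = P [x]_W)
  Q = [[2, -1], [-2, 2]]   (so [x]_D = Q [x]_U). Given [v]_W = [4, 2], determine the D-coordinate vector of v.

Apply P to get U-coordinates [0, -6], then Q to get D-coordinates.
The result is [v]_D = [6, -12].

[6, -12]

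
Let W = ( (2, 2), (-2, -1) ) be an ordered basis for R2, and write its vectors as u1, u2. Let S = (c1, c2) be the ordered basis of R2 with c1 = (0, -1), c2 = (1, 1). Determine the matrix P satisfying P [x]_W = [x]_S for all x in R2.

Take x = uj: its W-coordinates are the j-th standard unit vector, so P e_j — column j of P — equals [uj]_S.
u1 = 0·c1 + 2c2, giving column 1 = (0, 2); repeating for each j gives P = [[0, -1], [2, -2]].

[[0, -1], [2, -2]]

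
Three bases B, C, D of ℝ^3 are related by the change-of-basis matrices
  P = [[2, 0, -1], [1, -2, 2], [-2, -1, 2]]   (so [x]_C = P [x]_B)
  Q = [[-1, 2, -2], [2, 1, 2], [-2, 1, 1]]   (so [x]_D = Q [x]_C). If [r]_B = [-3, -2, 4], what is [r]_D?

Composing the changes, [r]_D = Q P [r]_B.
Q P = [[4, -2, 1], [1, -4, 4], [-5, -3, 6]]; applying this to [-3, -2, 4] gives [-4, 21, 45].

[-4, 21, 45]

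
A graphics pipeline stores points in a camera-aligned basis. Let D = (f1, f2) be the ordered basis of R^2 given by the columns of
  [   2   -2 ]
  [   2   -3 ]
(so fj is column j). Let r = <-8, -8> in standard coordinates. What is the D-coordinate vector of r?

<-4, 0>

Write r = c_1 f1 + c_2 f2 and solve for the c_i.
System: 2c_1 - 2c_2 = -8, 2c_1 - 3c_2 = -8; solving gives c_1 = -4, c_2 = 0.
Check: -4f1 + 0·f2 = <-8, -8>.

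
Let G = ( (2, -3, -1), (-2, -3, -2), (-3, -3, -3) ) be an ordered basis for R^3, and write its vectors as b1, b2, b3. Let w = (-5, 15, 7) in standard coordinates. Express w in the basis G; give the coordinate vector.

(-4, 0, -1)

[w]_G is the unique c with M c = w, where M has columns b1, ..., b3.
Row-reducing the augmented matrix [M | w] gives c = (-4, 0, -1).
Check: -4b1 + 0·b2 - b3 = (-5, 15, 7).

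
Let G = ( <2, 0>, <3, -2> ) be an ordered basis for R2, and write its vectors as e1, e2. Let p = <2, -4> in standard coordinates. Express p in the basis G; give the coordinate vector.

[p]_G is the unique c with M c = p, where M has columns e1, e2.
System: 2c_1 + 3c_2 = 2, 0c_1 - 2c_2 = -4; solving gives c_1 = -2, c_2 = 2.
Check: -2e1 + 2e2 = <2, -4>.

<-2, 2>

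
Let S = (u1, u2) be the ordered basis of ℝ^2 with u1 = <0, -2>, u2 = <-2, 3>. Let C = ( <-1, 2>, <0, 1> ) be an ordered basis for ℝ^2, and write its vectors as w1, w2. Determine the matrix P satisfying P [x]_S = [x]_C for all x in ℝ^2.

Let M have columns uj and N have columns wj. Then for every x, N [x]_C = x = M [x]_S, so P = N^(-1) M.
Since det N = -1, N^(-1) has integer entries; multiplying gives P = [[0, 2], [-2, -1]].

[[0, 2], [-2, -1]]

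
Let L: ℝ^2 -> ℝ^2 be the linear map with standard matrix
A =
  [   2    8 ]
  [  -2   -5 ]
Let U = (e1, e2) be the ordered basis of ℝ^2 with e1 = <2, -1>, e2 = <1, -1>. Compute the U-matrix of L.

The j-th column of [L]_U is [L(ej)]_U.
L(e1) = A e1 = <-4, 1> = -3e1 + 2e2, so column 1 is <-3, 2>.
Repeating for e2 and assembling the columns gives [[-3, -3], [2, 0]].

[[-3, -3], [2, 0]]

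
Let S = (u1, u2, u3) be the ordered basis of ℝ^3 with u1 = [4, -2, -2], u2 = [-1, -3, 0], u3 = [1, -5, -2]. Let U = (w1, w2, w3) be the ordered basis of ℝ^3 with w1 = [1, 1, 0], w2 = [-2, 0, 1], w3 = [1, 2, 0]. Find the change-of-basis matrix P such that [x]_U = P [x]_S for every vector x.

Take x = uj: its S-coordinates are the j-th standard unit vector, so P e_j — column j of P — equals [uj]_U.
u1 = 2w1 - 2w2 - 2w3, giving column 1 = [2, -2, -2]; repeating for each j gives P = [[2, 1, -1], [-2, 0, -2], [-2, -2, -2]].

[[2, 1, -1], [-2, 0, -2], [-2, -2, -2]]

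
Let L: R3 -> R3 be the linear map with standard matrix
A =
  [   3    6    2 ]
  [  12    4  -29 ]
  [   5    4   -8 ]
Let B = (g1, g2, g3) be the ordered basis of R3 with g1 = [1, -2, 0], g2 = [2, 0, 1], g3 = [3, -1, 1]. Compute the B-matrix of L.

The j-th column of [L]_B is [L(gj)]_B.
L(g1) = A g1 = [-9, 4, -3] = -g1 - g2 - 2g3, so column 1 is [-1, -1, -2].
Repeating for g2, g3 and assembling the columns gives [[-1, 1, -2], [-1, -1, 2], [-2, 3, 1]].

[[-1, 1, -2], [-1, -1, 2], [-2, 3, 1]]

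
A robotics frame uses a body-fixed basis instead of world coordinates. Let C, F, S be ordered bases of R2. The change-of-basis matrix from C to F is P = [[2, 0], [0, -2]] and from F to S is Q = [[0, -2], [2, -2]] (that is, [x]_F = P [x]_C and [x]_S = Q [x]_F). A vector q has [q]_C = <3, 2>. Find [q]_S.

First [q]_F = P [q]_C = <6, -4>.
Then [q]_S = Q [q]_F = <8, 20>.

<8, 20>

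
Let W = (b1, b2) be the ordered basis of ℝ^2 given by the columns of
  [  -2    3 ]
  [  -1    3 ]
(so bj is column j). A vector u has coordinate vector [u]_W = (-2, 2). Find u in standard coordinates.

By definition u = -2b1 + 2b2.
Summing componentwise gives (10, 8).

(10, 8)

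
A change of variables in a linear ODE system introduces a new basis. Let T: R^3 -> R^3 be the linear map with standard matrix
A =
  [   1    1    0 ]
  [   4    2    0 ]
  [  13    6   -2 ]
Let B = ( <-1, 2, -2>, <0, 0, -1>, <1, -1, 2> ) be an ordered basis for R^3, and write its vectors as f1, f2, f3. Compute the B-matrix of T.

[[1, 0, 2], [-1, -2, -3], [2, 0, 2]]

The j-th column of [T]_B is [T(fj)]_B.
T(f1) = A f1 = <1, 0, 3> = f1 - f2 + 2f3, so column 1 is <1, -1, 2>.
Repeating for f2, f3 and assembling the columns gives [[1, 0, 2], [-1, -2, -3], [2, 0, 2]].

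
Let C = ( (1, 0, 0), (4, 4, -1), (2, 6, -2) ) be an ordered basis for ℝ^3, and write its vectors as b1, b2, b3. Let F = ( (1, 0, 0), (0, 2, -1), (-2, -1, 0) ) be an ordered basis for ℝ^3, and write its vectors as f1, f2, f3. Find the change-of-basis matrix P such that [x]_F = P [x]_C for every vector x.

Let M have columns bj and N have columns fj. Then for every x, N [x]_F = x = M [x]_C, so P = N^(-1) M.
Since det N = -1, N^(-1) has integer entries; multiplying gives P = [[1, 0, -2], [0, 1, 2], [0, -2, -2]].

[[1, 0, -2], [0, 1, 2], [0, -2, -2]]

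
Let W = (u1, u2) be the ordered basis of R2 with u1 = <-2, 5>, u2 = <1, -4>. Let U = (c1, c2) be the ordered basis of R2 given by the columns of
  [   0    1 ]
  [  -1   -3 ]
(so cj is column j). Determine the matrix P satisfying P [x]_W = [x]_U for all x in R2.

Let M have columns uj and N have columns cj. Then for every x, N [x]_U = x = M [x]_W, so P = N^(-1) M.
Since det N = 1, N^(-1) has integer entries; multiplying gives P = [[1, 1], [-2, 1]].

[[1, 1], [-2, 1]]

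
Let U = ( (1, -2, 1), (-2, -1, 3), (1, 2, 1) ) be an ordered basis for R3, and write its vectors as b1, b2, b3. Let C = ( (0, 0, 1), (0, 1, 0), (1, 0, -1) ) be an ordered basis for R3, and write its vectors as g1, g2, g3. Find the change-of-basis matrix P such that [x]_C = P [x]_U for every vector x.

[[2, 1, 2], [-2, -1, 2], [1, -2, 1]]

Take x = bj: its U-coordinates are the j-th standard unit vector, so P e_j — column j of P — equals [bj]_C.
b1 = 2g1 - 2g2 + g3, giving column 1 = (2, -2, 1); repeating for each j gives P = [[2, 1, 2], [-2, -1, 2], [1, -2, 1]].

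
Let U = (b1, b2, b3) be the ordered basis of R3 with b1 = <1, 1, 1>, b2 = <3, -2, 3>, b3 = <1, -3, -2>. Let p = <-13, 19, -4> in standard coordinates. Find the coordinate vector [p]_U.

<2, -4, -3>

[p]_U is the unique c with M c = p, where M has columns b1, ..., b3.
Solving this 3x3 system gives c = (2, -4, -3).
Check: 2b1 - 4b2 - 3b3 = <-13, 19, -4>.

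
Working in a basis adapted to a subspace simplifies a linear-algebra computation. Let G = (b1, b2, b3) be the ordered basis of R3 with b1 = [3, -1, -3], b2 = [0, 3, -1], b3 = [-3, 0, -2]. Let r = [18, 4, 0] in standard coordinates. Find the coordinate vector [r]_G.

[2, 2, -4]

Write r = c_1 b1 + ... + c_3 b3 and solve for the c_i.
Gaussian elimination on [M | r] yields c = (2, 2, -4).
Check: 2b1 + 2b2 - 4b3 = [18, 4, 0].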